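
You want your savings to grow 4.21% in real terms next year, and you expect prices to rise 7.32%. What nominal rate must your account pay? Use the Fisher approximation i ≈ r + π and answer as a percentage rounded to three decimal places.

i ≈ r + π = 4.21% + 7.32% = 11.530%.

11.530%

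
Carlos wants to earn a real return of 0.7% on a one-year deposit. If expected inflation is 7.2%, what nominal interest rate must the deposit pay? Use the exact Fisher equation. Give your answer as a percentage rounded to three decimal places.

(1 + i) = (1 + r)(1 + π) = 1.00700 × 1.07200 = 1.079504
i = 1.079504 − 1, so the required nominal rate is 7.950%.

7.950%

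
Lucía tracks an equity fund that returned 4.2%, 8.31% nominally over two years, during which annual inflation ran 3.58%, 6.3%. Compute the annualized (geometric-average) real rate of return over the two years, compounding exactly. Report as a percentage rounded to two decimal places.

Nominal growth factor = 1.0420 × 1.0831 = 1.12859020
Price-level growth factor = 1.0358 × 1.0630 = 1.10105540
Real growth factor = 1.12859020 / 1.10105540 = 1.02500764
Annualized real rate = 1.02500764^(1/2) − 1 = 1.2427% → 1.24%.

1.24%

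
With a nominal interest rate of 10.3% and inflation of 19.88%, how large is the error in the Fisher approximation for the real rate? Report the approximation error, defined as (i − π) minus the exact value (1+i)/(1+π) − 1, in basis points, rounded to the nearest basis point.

-159 basis points

Approximate: r ≈ 10.300% − 19.880% = -9.5800%
Exact: (1 + 0.1030)/(1 + 0.1988) − 1 = -7.9913%
Error = -9.5800% − (-7.9913%) = -1.5887% → -159 basis points.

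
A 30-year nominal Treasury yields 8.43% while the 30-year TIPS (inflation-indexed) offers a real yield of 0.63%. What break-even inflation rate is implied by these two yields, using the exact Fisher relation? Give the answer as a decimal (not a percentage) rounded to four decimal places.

0.0775

(1 + π) = (1 + i)/(1 + r) = 1.08430 / 1.00630 = 1.077512
Break-even inflation = 1.077512 − 1 → 0.0775.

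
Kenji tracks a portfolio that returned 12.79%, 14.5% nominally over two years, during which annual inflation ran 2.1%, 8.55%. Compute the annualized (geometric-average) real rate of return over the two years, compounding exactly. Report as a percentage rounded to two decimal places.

7.95%

Nominal growth factor = 1.1279 × 1.1450 = 1.29144550
Price-level growth factor = 1.0210 × 1.0855 = 1.10829550
Real growth factor = 1.29144550 / 1.10829550 = 1.16525376
Annualized real rate = 1.16525376^(1/2) − 1 = 7.9469% → 7.95%.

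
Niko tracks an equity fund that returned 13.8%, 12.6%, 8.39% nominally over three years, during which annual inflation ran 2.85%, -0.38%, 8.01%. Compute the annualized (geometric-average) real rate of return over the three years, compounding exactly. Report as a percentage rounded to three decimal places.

Nominal growth factor = 1.1380 × 1.1260 × 1.0839 = 1.38889645
Price-level growth factor = 1.0285 × 0.9962 × 1.0801 = 1.10666150
Real growth factor = 1.38889645 / 1.10666150 = 1.25503278
Annualized real rate = 1.25503278^(1/3) − 1 = 7.8661% → 7.866%.

7.866%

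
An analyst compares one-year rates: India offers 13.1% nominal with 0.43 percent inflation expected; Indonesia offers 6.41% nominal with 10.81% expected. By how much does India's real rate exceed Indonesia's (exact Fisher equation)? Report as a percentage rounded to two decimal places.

16.59%

India: (1 + 0.1310)/(1 + 0.0043) − 1 = 12.6158%
Indonesia: (1 + 0.0641)/(1 + 0.1081) − 1 = -3.9708%
Differential = 12.6158% − (-3.9708%) = 16.5865% → 16.59%.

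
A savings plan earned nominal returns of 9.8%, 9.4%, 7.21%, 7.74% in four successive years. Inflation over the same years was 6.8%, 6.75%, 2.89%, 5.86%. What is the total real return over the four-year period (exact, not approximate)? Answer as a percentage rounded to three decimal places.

11.735%

Nominal growth factor = 1.0980 × 1.0940 × 1.0721 × 1.0774 = 1.387497
Price-level growth factor = 1.0680 × 1.0675 × 1.0289 × 1.0586 = 1.241779
Real growth factor = 1.387497 / 1.241779 = 1.117346
Total real return = 1.117346 − 1 → 11.735%.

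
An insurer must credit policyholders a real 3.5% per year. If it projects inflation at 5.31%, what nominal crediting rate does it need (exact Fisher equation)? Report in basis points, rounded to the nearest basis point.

(1 + i) = (1 + r)(1 + π) = 1.03500 × 1.05310 = 1.0899585
i = 1.0899585 − 1, so the required nominal rate is 900 basis points.

900 basis points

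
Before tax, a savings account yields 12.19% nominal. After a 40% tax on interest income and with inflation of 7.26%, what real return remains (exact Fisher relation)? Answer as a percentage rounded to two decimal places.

After-tax nominal return = 12.19% × (1 − 0.4) = 7.3140%.
1 + r = 1.07314 / 1.07260 = 1.000503
After-tax real rate = 1.000503 − 1 → 0.05%.

0.05%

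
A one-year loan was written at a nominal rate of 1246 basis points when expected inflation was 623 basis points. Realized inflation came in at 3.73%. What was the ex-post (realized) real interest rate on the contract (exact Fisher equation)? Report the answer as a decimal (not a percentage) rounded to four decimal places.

0.0842

Ex-post: (1 + 0.1246)/(1 + 0.0373) − 1 = 8.4161%
So the realized real rate is 0.0842.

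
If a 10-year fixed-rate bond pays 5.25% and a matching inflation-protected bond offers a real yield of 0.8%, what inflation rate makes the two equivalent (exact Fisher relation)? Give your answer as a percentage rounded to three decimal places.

(1 + π) = (1 + i)/(1 + r) = 1.05250 / 1.00800 = 1.044147
Break-even inflation = 1.044147 − 1 → 4.415%.

4.415%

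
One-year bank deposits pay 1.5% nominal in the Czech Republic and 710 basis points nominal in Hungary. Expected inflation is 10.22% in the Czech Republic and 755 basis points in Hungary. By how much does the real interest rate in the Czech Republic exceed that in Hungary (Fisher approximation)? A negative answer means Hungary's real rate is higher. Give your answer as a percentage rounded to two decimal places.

-8.27%

The Czech Republic: 1.5% − 10.22% = -8.720%
Hungary: 7.1% − 7.55% = -0.450%
Differential = -8.270% → -8.27%.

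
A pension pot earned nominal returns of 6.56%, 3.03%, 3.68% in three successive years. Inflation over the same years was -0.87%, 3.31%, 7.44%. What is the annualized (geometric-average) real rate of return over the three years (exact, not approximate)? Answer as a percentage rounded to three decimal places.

1.138%

Nominal growth factor = 1.0656 × 1.0303 × 1.0368 = 1.13828995
Price-level growth factor = 0.9913 × 1.0331 × 1.0744 = 1.10030597
Real growth factor = 1.13828995 / 1.10030597 = 1.03452129
Annualized real rate = 1.03452129^(1/3) − 1 = 1.1377% → 1.138%.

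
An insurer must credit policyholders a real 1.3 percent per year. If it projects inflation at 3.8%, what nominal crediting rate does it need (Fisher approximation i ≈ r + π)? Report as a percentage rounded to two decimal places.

5.10%

i ≈ r + π = 1.3% + 3.8% = 5.10%.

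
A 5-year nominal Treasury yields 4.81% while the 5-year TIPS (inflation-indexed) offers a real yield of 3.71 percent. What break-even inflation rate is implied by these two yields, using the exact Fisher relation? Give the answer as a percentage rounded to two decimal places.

1.06%

(1 + π) = (1 + i)/(1 + r) = 1.04810 / 1.03710 = 1.010606
Break-even inflation = 1.010606 − 1 → 1.06%.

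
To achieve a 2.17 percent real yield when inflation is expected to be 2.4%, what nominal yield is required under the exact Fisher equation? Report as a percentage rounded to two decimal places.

(1 + i) = (1 + r)(1 + π) = 1.02170 × 1.02400 = 1.0462208
i = 1.0462208 − 1, so the required nominal rate is 4.62%.

4.62%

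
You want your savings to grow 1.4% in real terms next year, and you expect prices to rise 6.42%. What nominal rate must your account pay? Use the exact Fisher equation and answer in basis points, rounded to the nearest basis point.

(1 + i) = (1 + r)(1 + π) = 1.01400 × 1.06420 = 1.0790988
i = 1.0790988 − 1, so the required nominal rate is 791 basis points.

791 basis points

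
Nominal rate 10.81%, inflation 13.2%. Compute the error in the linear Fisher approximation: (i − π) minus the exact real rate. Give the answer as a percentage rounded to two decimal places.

-0.28%

Approximate: r ≈ 10.810% − 13.200% = -2.3900%
Exact: (1 + 0.1081)/(1 + 0.1320) − 1 = -2.1113%
Error = -2.3900% − (-2.1113%) = -0.2787% → -0.28%.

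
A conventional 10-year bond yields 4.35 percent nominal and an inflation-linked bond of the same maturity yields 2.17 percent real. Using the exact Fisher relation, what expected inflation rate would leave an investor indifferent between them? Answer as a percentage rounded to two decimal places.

(1 + π) = (1 + i)/(1 + r) = 1.04350 / 1.02170 = 1.021337
Break-even inflation = 1.021337 − 1 → 2.13%.

2.13%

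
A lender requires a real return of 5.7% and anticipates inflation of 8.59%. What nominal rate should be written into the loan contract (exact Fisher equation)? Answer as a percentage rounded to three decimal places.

14.780%

(1 + i) = (1 + r)(1 + π) = 1.05700 × 1.08590 = 1.1477963
i = 1.1477963 − 1, so the required nominal rate is 14.780%.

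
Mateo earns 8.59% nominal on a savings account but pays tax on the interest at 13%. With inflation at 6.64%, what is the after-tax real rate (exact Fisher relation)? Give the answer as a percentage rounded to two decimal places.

After-tax nominal return = 8.59% × (1 − 0.13) = 7.4733%.
1 + r = 1.074733 / 1.06640 = 1.007814
After-tax real rate = 1.007814 − 1 → 0.78%.

0.78%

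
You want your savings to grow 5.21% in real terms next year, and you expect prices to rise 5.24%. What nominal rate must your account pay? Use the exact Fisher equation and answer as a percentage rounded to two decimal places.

(1 + i) = (1 + r)(1 + π) = 1.05210 × 1.05240 = 1.10723004
i = 1.10723004 − 1, so the required nominal rate is 10.72%.

10.72%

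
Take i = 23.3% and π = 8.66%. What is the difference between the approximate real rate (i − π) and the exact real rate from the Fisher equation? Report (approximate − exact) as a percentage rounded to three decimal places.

Approximate: r ≈ 23.300% − 8.660% = 14.6400%
Exact: (1 + 0.2330)/(1 + 0.0866) − 1 = 13.4732%
Error = 14.6400% − 13.4732% = 1.1668% → 1.167%.

1.167%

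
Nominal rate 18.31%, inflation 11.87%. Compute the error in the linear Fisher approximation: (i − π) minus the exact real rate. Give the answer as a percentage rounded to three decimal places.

0.683%

Approximate: r ≈ 18.310% − 11.870% = 6.4400%
Exact: (1 + 0.1831)/(1 + 0.1187) − 1 = 5.7567%
Error = 6.4400% − 5.7567% = 0.6833% → 0.683%.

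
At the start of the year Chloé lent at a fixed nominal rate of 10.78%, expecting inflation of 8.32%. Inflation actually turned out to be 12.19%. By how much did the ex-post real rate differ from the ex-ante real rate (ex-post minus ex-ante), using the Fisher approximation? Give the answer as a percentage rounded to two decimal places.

-3.87%

Ex-ante: 10.78% − 8.32% = 2.460%
Ex-post: 10.78% − 12.19% = -1.410%
Difference (ex-post − ex-ante) = -3.8700% → -3.87%.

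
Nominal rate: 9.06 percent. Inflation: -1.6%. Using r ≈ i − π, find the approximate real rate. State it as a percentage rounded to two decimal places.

r ≈ i − π = 9.06% − (-1.6%) = 10.66%.

10.66%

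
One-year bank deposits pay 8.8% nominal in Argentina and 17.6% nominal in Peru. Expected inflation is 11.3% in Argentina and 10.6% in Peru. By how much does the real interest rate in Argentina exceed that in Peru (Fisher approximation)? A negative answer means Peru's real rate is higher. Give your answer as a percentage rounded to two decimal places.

-9.50%

Argentina: 8.8% − 11.3% = -2.500%
Peru: 17.6% − 10.6% = 7.000%
Differential = -9.500% → -9.50%.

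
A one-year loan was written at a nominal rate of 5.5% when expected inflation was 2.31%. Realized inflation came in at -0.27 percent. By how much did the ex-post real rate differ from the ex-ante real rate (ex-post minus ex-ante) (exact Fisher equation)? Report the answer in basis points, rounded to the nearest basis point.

Ex-ante: (1 + 0.0550)/(1 + 0.0231) − 1 = 3.1180%
Ex-post: (1 + 0.0550)/(1 − 0.0027) − 1 = 5.7856%
Difference (ex-post − ex-ante) = 2.6676% → 267 basis points.

267 basis points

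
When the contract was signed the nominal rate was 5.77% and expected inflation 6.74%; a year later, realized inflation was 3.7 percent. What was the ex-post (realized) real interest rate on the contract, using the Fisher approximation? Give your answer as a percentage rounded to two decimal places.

2.07%

Ex-post: 5.77% − 3.7% = 2.070%
So the realized real rate is 2.07%.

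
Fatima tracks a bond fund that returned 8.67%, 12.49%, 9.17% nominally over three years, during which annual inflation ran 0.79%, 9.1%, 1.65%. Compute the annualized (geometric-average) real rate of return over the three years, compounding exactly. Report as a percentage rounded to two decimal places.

6.09%

Nominal growth factor = 1.0867 × 1.1249 × 1.0917 = 1.33452555
Price-level growth factor = 1.0079 × 1.0910 × 1.0165 = 1.11776261
Real growth factor = 1.33452555 / 1.11776261 = 1.19392574
Annualized real rate = 1.19392574^(1/3) − 1 = 6.0863% → 6.09%.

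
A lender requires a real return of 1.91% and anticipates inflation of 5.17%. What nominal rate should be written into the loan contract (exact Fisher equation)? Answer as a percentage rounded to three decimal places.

7.179%

(1 + i) = (1 + r)(1 + π) = 1.01910 × 1.05170 = 1.07178747
i = 1.07178747 − 1, so the required nominal rate is 7.179%.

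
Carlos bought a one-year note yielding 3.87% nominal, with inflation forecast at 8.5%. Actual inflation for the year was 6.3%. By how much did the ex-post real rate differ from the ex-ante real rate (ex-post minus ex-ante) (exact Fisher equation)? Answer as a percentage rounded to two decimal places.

1.98%

Ex-ante: (1 + 0.0387)/(1 + 0.0850) − 1 = -4.2673%
Ex-post: (1 + 0.0387)/(1 + 0.0630) − 1 = -2.2860%
Difference (ex-post − ex-ante) = 1.9813% → 1.98%.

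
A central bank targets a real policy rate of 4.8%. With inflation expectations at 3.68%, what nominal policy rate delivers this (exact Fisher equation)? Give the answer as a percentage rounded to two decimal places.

8.66%

(1 + i) = (1 + r)(1 + π) = 1.04800 × 1.03680 = 1.0865664
i = 1.0865664 − 1, so the required nominal rate is 8.66%.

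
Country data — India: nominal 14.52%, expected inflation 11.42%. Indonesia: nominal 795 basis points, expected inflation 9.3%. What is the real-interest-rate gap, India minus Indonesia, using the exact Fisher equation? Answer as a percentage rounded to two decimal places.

India: (1 + 0.1452)/(1 + 0.1142) − 1 = 2.7823%
Indonesia: (1 + 0.0795)/(1 + 0.0930) − 1 = -1.2351%
Differential = 2.7823% − (-1.2351%) = 4.0174% → 4.02%.

4.02%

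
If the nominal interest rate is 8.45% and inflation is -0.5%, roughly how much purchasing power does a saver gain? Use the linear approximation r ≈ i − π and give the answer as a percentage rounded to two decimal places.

r ≈ i − π = 8.45% − (-0.5%) = 8.95%.

8.95%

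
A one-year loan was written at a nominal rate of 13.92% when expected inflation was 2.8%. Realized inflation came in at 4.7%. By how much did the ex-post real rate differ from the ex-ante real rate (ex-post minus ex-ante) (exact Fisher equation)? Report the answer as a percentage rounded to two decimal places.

Ex-ante: (1 + 0.1392)/(1 + 0.0280) − 1 = 10.8171%
Ex-post: (1 + 0.1392)/(1 + 0.0470) − 1 = 8.8061%
Difference (ex-post − ex-ante) = -2.0110% → -2.01%.

-2.01%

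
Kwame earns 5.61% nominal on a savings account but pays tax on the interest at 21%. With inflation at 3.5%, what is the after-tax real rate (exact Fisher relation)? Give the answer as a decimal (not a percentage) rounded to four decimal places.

After-tax nominal return = 5.61% × (1 − 0.21) = 4.4319%.
1 + r = 1.044319 / 1.03500 = 1.009004
After-tax real rate = 1.009004 − 1 → 0.0090.

0.0090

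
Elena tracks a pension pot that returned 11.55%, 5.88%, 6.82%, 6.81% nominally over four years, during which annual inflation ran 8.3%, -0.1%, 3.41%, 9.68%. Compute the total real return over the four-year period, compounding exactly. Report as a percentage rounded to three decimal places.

Nominal growth factor = 1.1155 × 1.0588 × 1.0682 × 1.0681 = 1.347560
Price-level growth factor = 1.0830 × 0.9990 × 1.0341 × 1.0968 = 1.227111
Real growth factor = 1.347560 / 1.227111 = 1.098156
Total real return = 1.098156 − 1 → 9.816%.

9.816%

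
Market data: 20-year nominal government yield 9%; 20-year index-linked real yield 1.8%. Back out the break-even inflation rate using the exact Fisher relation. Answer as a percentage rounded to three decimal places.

7.073%

(1 + π) = (1 + i)/(1 + r) = 1.09000 / 1.01800 = 1.070727
Break-even inflation = 1.070727 − 1 → 7.073%.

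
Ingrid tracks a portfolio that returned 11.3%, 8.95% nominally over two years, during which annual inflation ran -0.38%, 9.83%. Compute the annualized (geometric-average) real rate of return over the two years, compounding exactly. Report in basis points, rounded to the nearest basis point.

528 basis points

Compound the nominal returns: 1.1130 × 1.0895 = 1.21261350.
Compound inflation: 0.9962 × 1.0983 = 1.09412646.
Deflate: 1.21261350 / 1.09412646 = 1.10829373.
Annualized real rate = 1.10829373^(1/2) − 1 = 5.2755% → 528 basis points.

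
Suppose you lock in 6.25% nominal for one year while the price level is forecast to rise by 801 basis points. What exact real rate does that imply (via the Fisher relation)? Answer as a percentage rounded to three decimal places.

1 + r = 1.06250 / 1.08010 = 0.9837052
r = 0.9837052 − 1 = -1.62948%, i.e. -1.629%.

-1.629%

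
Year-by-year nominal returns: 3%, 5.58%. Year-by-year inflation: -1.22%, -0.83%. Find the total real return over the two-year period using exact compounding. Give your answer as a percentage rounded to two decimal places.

Compound the nominal returns: 1.0300 × 1.0558 = 1.087474.
Compound inflation: 0.9878 × 0.9917 = 0.979601.
Deflate: 1.087474 / 0.979601 = 1.110119.
Total real return = 1.110119 − 1 → 11.01%.

11.01%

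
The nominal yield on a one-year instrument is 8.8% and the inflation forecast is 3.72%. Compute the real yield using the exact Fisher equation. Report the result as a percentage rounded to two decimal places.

4.90%

By the Fisher equation, 1 + r = (1 + i)/(1 + π).
1 + r = 1.08800 / 1.03720 = 1.048978
r = 1.048978 − 1 = 4.8978%, i.e. 4.90%.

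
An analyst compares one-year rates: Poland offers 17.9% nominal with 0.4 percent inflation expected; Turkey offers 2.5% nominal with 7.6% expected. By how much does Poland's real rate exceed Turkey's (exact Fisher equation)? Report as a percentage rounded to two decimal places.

Poland: (1 + 0.1790)/(1 + 0.0040) − 1 = 17.4303%
Turkey: (1 + 0.0250)/(1 + 0.0760) − 1 = -4.7398%
Differential = 17.4303% − (-4.7398%) = 22.1701% → 22.17%.

22.17%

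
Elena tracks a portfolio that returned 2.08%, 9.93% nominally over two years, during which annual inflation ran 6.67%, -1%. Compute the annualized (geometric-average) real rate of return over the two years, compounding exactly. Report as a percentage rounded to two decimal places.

Nominal growth factor = 1.0208 × 1.0993 = 1.12216544
Price-level growth factor = 1.0667 × 0.9900 = 1.05603300
Real growth factor = 1.12216544 / 1.05603300 = 1.06262346
Annualized real rate = 1.06262346^(1/2) − 1 = 3.0836% → 3.08%.

3.08%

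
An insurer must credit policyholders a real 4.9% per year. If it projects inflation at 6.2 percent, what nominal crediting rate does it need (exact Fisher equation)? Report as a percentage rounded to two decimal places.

11.40%

(1 + i) = (1 + r)(1 + π) = 1.04900 × 1.06200 = 1.114038
i = 1.114038 − 1, so the required nominal rate is 11.40%.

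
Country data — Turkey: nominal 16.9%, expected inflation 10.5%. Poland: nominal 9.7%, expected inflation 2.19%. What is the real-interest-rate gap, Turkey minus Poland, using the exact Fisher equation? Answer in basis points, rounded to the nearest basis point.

Turkey: (1 + 0.1690)/(1 + 0.1050) − 1 = 5.7919%
Poland: (1 + 0.0970)/(1 + 0.0219) − 1 = 7.3491%
Differential = 5.7919% − 7.3491% = -1.5572% → -156 basis points.

-156 basis points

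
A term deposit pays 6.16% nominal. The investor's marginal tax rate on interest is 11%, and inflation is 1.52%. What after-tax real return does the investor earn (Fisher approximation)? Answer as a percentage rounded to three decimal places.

3.962%

After-tax nominal return = 6.16% × (1 − 0.11) = 5.4824%.
r ≈ 5.4824% − 1.52% → 3.962%.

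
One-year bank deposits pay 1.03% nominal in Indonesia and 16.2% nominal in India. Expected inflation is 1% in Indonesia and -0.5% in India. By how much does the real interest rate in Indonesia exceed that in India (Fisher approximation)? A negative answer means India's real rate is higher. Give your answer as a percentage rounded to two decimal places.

-16.67%

Indonesia: 1.03% − 1% = 0.030%
India: 16.2% − (-0.5%) = 16.700%
Differential = -16.670% → -16.67%.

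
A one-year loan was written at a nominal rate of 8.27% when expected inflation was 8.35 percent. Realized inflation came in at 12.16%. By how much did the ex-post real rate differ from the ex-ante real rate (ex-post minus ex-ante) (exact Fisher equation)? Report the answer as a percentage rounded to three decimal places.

-3.394%

Ex-ante: (1 + 0.0827)/(1 + 0.0835) − 1 = -0.0738%
Ex-post: (1 + 0.0827)/(1 + 0.1216) − 1 = -3.4683%
Difference (ex-post − ex-ante) = -3.3944% → -3.394%.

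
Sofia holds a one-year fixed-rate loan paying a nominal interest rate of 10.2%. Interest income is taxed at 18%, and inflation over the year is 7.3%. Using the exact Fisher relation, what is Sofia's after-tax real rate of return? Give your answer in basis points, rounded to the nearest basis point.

After-tax nominal return = 10.2% × (1 − 0.18) = 8.3640%.
1 + r = 1.08364 / 1.07300 = 1.009916
After-tax real rate = 1.009916 − 1 → 99 basis points.

99 basis points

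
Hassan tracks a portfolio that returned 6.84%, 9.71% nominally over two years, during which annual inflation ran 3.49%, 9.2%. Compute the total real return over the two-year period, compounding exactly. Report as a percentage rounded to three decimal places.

Compound the nominal returns: 1.0684 × 1.0971 = 1.172142.
Compound inflation: 1.0349 × 1.0920 = 1.130111.
Deflate: 1.172142 / 1.130111 = 1.037192.
Total real return = 1.037192 − 1 → 3.719%.

3.719%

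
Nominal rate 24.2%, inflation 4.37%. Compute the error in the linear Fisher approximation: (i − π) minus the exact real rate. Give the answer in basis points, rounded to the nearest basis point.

Approximate: r ≈ 24.200% − 4.370% = 19.8300%
Exact: (1 + 0.2420)/(1 + 0.0437) − 1 = 18.9997%
Error = 19.8300% − 18.9997% = 0.8303% → 83 basis points.

83 basis points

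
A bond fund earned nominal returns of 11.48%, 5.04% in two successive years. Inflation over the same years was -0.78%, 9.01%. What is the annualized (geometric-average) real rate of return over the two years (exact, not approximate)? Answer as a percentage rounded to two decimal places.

Nominal growth factor = 1.1148 × 1.0504 = 1.17098592
Price-level growth factor = 0.9922 × 1.0901 = 1.08159722
Real growth factor = 1.17098592 / 1.08159722 = 1.08264509
Annualized real rate = 1.08264509^(1/2) − 1 = 4.0502% → 4.05%.

4.05%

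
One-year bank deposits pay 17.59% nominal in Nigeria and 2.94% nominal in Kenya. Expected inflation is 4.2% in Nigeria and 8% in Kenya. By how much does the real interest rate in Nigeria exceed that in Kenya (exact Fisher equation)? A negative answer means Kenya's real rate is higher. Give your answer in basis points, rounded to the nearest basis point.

Nigeria: (1 + 0.1759)/(1 + 0.0420) − 1 = 12.8503%
Kenya: (1 + 0.0294)/(1 + 0.0800) − 1 = -4.6852%
Differential = 12.8503% − (-4.6852%) = 17.5355% → 1754 basis points.

1754 basis points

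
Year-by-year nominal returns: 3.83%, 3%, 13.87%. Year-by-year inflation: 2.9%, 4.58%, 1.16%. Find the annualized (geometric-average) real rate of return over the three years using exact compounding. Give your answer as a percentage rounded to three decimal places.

3.808%

Compound the nominal returns: 1.0383 × 1.0300 × 1.1387 = 1.21778158.
Compound inflation: 1.0290 × 1.0458 × 1.0116 = 1.08861129.
Deflate: 1.21778158 / 1.08861129 = 1.11865603.
Annualized real rate = 1.11865603^(1/3) − 1 = 3.8083% → 3.808%.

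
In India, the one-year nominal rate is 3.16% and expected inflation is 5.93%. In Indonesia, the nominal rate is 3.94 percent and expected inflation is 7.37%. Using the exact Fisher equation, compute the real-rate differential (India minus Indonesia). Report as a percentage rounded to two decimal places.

India: (1 + 0.0316)/(1 + 0.0593) − 1 = -2.6149%
Indonesia: (1 + 0.0394)/(1 + 0.0737) − 1 = -3.1946%
Differential = -2.6149% − (-3.1946%) = 0.5796% → 0.58%.

0.58%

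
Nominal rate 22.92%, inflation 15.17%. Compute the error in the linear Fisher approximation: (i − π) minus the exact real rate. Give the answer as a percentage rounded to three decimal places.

Approximate: r ≈ 22.920% − 15.170% = 7.7500%
Exact: (1 + 0.2292)/(1 + 0.1517) − 1 = 6.7292%
Error = 7.7500% − 6.7292% = 1.0208% → 1.021%.

1.021%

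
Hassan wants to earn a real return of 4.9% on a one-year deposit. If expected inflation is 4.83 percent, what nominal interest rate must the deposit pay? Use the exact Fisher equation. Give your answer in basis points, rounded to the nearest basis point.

997 basis points

(1 + i) = (1 + r)(1 + π) = 1.04900 × 1.04830 = 1.0996667
i = 1.0996667 − 1, so the required nominal rate is 997 basis points.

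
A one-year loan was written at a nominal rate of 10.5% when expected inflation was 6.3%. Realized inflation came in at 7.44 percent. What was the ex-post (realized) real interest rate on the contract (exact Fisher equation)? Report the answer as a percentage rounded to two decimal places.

2.85%

Ex-post: (1 + 0.1050)/(1 + 0.0744) − 1 = 2.8481%
So the realized real rate is 2.85%.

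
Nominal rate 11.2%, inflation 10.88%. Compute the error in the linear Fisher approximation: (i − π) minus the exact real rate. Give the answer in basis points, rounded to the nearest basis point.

3 basis points

Approximate: r ≈ 11.200% − 10.880% = 0.3200%
Exact: (1 + 0.1120)/(1 + 0.1088) − 1 = 0.2886%
Error = 0.3200% − 0.2886% = 0.0314% → 3 basis points.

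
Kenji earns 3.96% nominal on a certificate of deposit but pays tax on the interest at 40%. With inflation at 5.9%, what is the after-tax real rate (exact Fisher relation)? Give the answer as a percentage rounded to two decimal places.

After-tax nominal return = 3.96% × (1 − 0.4) = 2.3760%.
1 + r = 1.02376 / 1.05900 = 0.966723
After-tax real rate = 0.966723 − 1 → -3.33%.

-3.33%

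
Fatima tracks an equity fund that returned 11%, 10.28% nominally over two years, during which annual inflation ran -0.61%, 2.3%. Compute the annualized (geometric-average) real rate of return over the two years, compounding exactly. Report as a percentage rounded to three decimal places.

9.724%

Compound the nominal returns: 1.1100 × 1.1028 = 1.22410800.
Compound inflation: 0.9939 × 1.0230 = 1.01675970.
Deflate: 1.22410800 / 1.01675970 = 1.20393049.
Annualized real rate = 1.20393049^(1/2) − 1 = 9.7238% → 9.724%.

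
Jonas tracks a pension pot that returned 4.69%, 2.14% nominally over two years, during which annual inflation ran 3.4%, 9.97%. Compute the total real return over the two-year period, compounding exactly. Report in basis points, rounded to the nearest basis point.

Nominal growth factor = 1.0469 × 1.0214 = 1.069304
Price-level growth factor = 1.0340 × 1.0997 = 1.137090
Real growth factor = 1.069304 / 1.137090 = 0.940386
Total real return = 0.940386 − 1 → -596 basis points.

-596 basis points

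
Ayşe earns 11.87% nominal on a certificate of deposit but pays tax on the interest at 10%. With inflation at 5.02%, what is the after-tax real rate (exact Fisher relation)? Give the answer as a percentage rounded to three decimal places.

After-tax nominal return = 11.87% × (1 − 0.1) = 10.6830%.
1 + r = 1.10683 / 1.05020 = 1.053923
After-tax real rate = 1.053923 − 1 → 5.392%.

5.392%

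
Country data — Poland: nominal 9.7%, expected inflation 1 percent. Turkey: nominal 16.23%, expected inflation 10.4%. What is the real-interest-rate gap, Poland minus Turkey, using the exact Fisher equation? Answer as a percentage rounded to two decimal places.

3.33%

Poland: (1 + 0.0970)/(1 + 0.0100) − 1 = 8.6139%
Turkey: (1 + 0.1623)/(1 + 0.1040) − 1 = 5.2808%
Differential = 8.6139% − 5.2808% = 3.3331% → 3.33%.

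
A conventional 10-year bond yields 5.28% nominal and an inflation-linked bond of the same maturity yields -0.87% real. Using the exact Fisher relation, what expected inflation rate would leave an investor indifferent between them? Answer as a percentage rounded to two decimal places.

6.20%

(1 + π) = (1 + i)/(1 + r) = 1.05280 / 0.99130 = 1.062040
Break-even inflation = 1.062040 − 1 → 6.20%.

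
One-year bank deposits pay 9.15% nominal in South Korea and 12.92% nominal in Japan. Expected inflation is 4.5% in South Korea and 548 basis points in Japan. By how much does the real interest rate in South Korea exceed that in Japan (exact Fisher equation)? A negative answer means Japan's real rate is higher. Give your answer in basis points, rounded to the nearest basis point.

-260 basis points

South Korea: (1 + 0.0915)/(1 + 0.0450) − 1 = 4.4498%
Japan: (1 + 0.1292)/(1 + 0.0548) − 1 = 7.0535%
Differential = 4.4498% − 7.0535% = -2.6037% → -260 basis points.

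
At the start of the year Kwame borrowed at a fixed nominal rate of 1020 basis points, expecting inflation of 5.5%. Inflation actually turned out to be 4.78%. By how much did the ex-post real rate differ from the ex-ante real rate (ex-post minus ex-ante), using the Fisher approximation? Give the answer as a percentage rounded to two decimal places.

0.72%

Ex-ante: 10.2% − 5.5% = 4.700%
Ex-post: 10.2% − 4.78% = 5.420%
Difference (ex-post − ex-ante) = 0.7200% → 0.72%.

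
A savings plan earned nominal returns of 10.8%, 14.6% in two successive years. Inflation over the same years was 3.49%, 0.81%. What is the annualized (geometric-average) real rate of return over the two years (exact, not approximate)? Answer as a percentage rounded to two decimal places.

Nominal growth factor = 1.1080 × 1.1460 = 1.26976800
Price-level growth factor = 1.0349 × 1.0081 = 1.04328269
Real growth factor = 1.26976800 / 1.04328269 = 1.21708911
Annualized real rate = 1.21708911^(1/2) − 1 = 10.3218% → 10.32%.

10.32%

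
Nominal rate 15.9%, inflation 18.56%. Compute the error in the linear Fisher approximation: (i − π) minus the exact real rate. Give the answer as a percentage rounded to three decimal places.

Approximate: r ≈ 15.900% − 18.560% = -2.6600%
Exact: (1 + 0.1590)/(1 + 0.1856) − 1 = -2.2436%
Error = -2.6600% − (-2.2436%) = -0.4164% → -0.416%.

-0.416%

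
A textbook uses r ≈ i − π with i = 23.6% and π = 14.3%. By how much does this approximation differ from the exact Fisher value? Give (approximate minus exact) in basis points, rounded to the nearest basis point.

116 basis points

Approximate: r ≈ 23.600% − 14.300% = 9.3000%
Exact: (1 + 0.2360)/(1 + 0.1430) − 1 = 8.1365%
Error = 9.3000% − 8.1365% = 1.1635% → 116 basis points.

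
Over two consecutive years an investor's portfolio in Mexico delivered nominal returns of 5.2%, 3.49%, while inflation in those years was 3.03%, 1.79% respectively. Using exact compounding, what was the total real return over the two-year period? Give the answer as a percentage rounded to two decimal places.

Compound the nominal returns: 1.0520 × 1.0349 = 1.088715.
Compound inflation: 1.0303 × 1.0179 = 1.048742.
Deflate: 1.088715 / 1.048742 = 1.038115.
Total real return = 1.038115 − 1 → 3.81%.

3.81%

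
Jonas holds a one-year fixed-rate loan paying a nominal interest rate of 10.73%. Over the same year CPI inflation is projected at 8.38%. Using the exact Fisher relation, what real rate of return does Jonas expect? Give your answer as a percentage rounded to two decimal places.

1 + r = 1.10730 / 1.08380 = 1.021683
r = 1.021683 − 1 = 2.1683%, i.e. 2.17%.

2.17%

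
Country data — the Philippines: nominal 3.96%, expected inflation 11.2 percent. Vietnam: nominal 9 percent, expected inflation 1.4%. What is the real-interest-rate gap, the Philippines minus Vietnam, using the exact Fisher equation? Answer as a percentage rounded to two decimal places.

-14.01%

The Philippines: (1 + 0.0396)/(1 + 0.1120) − 1 = -6.5108%
Vietnam: (1 + 0.0900)/(1 + 0.0140) − 1 = 7.4951%
Differential = -6.5108% − 7.4951% = -14.0059% → -14.01%.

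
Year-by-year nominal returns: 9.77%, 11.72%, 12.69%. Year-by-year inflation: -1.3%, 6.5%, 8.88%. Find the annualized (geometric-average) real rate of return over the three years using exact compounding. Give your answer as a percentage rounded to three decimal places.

Compound the nominal returns: 1.0977 × 1.1172 × 1.1269 = 1.38197431.
Compound inflation: 0.9870 × 1.0650 × 1.0888 = 1.14449756.
Deflate: 1.38197431 / 1.14449756 = 1.20749432.
Annualized real rate = 1.20749432^(1/3) − 1 = 6.4866% → 6.487%.

6.487%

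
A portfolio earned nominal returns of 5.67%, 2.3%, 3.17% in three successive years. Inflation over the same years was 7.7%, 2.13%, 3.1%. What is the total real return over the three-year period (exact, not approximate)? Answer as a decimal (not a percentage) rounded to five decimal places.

Nominal growth factor = 1.0567 × 1.0230 × 1.0317 = 1.115272
Price-level growth factor = 1.0770 × 1.0213 × 1.0310 = 1.134038
Real growth factor = 1.115272 / 1.134038 = 0.983452
Total real return = 0.983452 − 1 → -0.01655.

-0.01655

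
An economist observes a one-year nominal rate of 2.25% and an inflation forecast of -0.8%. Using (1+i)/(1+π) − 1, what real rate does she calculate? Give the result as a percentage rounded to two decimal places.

By the Fisher relation, 1 + r = (1 + i)/(1 + π).
1 + r = 1.02250 / 0.99200 = 1.030746
r = 1.030746 − 1 = 3.0746%, i.e. 3.07%.

3.07%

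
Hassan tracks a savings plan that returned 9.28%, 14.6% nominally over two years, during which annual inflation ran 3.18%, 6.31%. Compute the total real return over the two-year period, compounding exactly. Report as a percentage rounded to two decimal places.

14.17%

Compound the nominal returns: 1.0928 × 1.1460 = 1.252349.
Compound inflation: 1.0318 × 1.0631 = 1.096907.
Deflate: 1.252349 / 1.096907 = 1.141710.
Total real return = 1.141710 − 1 → 14.17%.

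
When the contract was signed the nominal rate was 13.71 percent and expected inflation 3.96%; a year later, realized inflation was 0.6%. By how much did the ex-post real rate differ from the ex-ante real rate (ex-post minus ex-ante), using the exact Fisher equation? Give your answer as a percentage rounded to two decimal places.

3.65%

Ex-ante: (1 + 0.1371)/(1 + 0.0396) − 1 = 9.3786%
Ex-post: (1 + 0.1371)/(1 + 0.0060) − 1 = 13.0318%
Difference (ex-post − ex-ante) = 3.6532% → 3.65%.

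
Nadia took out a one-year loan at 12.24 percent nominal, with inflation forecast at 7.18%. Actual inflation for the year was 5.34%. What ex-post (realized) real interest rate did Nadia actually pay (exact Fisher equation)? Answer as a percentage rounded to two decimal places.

6.55%

Ex-post: (1 + 0.1224)/(1 + 0.0534) − 1 = 6.5502%
So the realized real rate is 6.55%.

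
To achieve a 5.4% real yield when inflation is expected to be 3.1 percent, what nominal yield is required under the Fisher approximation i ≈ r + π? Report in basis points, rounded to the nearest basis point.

850 basis points

i ≈ r + π = 5.4% + 3.1% = 850 basis points.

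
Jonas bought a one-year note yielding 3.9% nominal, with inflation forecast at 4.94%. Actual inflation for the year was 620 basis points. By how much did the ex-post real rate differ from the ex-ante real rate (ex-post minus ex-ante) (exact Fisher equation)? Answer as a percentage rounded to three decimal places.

Ex-ante: (1 + 0.0390)/(1 + 0.0494) − 1 = -0.9910%
Ex-post: (1 + 0.0390)/(1 + 0.0620) − 1 = -2.1657%
Difference (ex-post − ex-ante) = -1.1747% → -1.175%.

-1.175%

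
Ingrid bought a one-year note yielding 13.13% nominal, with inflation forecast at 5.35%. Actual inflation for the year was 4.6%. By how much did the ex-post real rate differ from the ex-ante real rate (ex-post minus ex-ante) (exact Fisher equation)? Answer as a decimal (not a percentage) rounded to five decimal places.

Ex-ante: (1 + 0.1313)/(1 + 0.0535) − 1 = 7.3849%
Ex-post: (1 + 0.1313)/(1 + 0.0460) − 1 = 8.1549%
Difference (ex-post − ex-ante) = 0.7700% → 0.00770.

0.00770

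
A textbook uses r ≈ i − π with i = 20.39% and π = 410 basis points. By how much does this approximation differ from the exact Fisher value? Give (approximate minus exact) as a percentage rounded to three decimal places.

0.642%

Approximate: r ≈ 20.390% − 4.100% = 16.2900%
Exact: (1 + 0.2039)/(1 + 0.0410) − 1 = 15.6484%
Error = 16.2900% − 15.6484% = 0.6416% → 0.642%.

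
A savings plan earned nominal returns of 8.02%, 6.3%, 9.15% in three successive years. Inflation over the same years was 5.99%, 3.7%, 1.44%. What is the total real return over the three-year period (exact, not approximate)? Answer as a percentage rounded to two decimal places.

Compound the nominal returns: 1.0802 × 1.0630 × 1.0915 = 1.253318.
Compound inflation: 1.0599 × 1.0370 × 1.0144 = 1.114944.
Deflate: 1.253318 / 1.114944 = 1.124109.
Total real return = 1.124109 − 1 → 12.41%.

12.41%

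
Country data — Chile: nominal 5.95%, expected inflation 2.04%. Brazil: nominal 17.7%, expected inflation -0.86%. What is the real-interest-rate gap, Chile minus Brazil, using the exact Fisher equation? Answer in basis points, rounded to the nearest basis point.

-1489 basis points

Chile: (1 + 0.0595)/(1 + 0.0204) − 1 = 3.8318%
Brazil: (1 + 0.1770)/(1 − 0.0086) − 1 = 18.7210%
Differential = 3.8318% − 18.7210% = -14.8892% → -1489 basis points.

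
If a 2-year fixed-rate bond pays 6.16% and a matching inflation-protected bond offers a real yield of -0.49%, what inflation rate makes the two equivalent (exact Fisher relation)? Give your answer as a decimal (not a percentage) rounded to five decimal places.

0.06683

(1 + π) = (1 + i)/(1 + r) = 1.06160 / 0.99510 = 1.066827
Break-even inflation = 1.066827 − 1 → 0.06683.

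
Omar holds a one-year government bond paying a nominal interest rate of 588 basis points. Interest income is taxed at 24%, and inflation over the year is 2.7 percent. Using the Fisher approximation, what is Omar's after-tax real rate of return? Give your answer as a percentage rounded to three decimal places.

1.769%

After-tax nominal return = 5.88% × (1 − 0.24) = 4.4688%.
r ≈ 4.4688% − 2.7% → 1.769%.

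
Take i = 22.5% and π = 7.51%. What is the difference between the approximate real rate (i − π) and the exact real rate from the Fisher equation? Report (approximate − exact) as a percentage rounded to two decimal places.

Approximate: r ≈ 22.500% − 7.510% = 14.9900%
Exact: (1 + 0.2250)/(1 + 0.0751) − 1 = 13.9429%
Error = 14.9900% − 13.9429% = 1.0471% → 1.05%.

1.05%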